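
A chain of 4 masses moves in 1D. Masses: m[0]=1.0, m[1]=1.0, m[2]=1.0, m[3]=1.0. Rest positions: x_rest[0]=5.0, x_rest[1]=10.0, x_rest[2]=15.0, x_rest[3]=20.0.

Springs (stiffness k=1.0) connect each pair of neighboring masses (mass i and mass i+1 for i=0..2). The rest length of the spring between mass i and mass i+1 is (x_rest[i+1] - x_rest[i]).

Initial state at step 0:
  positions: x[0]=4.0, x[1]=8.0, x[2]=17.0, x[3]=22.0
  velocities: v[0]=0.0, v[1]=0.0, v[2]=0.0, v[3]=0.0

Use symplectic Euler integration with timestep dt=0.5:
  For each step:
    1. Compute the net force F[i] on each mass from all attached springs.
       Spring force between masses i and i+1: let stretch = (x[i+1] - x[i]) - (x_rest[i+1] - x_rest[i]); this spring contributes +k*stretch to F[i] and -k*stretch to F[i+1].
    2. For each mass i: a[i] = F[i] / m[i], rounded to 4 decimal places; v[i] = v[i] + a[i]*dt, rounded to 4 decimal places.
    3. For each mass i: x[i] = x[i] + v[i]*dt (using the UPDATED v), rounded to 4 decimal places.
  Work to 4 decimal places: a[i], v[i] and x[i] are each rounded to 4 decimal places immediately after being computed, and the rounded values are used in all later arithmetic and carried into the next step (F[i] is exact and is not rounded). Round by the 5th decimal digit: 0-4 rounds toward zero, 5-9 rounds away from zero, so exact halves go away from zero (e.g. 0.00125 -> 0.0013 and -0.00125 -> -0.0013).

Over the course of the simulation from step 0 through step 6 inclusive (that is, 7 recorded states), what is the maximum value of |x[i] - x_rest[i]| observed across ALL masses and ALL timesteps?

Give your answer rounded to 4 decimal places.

Answer: 2.4211

Derivation:
Step 0: x=[4.0000 8.0000 17.0000 22.0000] v=[0.0000 0.0000 0.0000 0.0000]
Step 1: x=[3.7500 9.2500 16.0000 22.0000] v=[-0.5000 2.5000 -2.0000 0.0000]
Step 2: x=[3.6250 10.8125 14.8125 21.7500] v=[-0.2500 3.1250 -2.3750 -0.5000]
Step 3: x=[4.0469 11.5782 14.3594 21.0156] v=[0.8438 1.5313 -0.9063 -1.4688]
Step 4: x=[5.1017 11.1563 14.8750 19.8672] v=[2.1095 -0.8438 1.0312 -2.2969]
Step 5: x=[6.4201 10.1504 15.7090 18.7207] v=[2.6368 -2.0118 1.6680 -2.2930]
Step 6: x=[7.4211 9.6016 15.9063 18.0713] v=[2.0020 -1.0977 0.3946 -1.2989]
Max displacement = 2.4211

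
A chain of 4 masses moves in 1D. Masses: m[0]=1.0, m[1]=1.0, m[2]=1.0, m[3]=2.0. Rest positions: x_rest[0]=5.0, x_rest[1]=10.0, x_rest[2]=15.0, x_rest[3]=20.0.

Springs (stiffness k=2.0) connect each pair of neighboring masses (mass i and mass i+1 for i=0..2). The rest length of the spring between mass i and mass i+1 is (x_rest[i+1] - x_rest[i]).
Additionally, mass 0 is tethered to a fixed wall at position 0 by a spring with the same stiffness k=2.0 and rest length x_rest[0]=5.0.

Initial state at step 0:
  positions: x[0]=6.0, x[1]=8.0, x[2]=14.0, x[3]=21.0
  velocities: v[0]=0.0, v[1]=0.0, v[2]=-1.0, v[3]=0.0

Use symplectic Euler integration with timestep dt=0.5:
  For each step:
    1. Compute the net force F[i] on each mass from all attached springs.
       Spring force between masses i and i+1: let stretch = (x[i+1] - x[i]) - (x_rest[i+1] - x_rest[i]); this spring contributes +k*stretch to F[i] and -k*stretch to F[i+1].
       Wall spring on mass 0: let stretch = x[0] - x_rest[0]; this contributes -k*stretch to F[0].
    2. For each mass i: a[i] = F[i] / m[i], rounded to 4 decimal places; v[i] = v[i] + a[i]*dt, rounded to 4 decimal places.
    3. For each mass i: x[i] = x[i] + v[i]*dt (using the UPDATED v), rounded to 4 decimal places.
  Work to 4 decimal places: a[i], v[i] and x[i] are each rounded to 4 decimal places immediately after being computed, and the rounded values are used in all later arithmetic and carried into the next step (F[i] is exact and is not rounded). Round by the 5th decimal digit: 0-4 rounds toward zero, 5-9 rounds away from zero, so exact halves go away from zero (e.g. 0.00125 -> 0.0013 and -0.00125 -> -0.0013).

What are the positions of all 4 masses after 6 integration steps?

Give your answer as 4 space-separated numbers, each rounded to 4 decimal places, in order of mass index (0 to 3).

Answer: 5.6915 11.2755 12.7003 19.5377

Derivation:
Step 0: x=[6.0000 8.0000 14.0000 21.0000] v=[0.0000 0.0000 -1.0000 0.0000]
Step 1: x=[4.0000 10.0000 14.0000 20.5000] v=[-4.0000 4.0000 0.0000 -1.0000]
Step 2: x=[3.0000 11.0000 15.2500 19.6250] v=[-2.0000 2.0000 2.5000 -1.7500]
Step 3: x=[4.5000 10.1250 16.5625 18.9063] v=[3.0000 -1.7500 2.6250 -1.4375]
Step 4: x=[6.5625 9.6563 15.8282 18.8516] v=[4.1250 -0.9375 -1.4687 -0.1094]
Step 5: x=[6.8907 10.7266 13.5196 19.2911] v=[0.6563 2.1406 -4.6172 0.8789]
Step 6: x=[5.6915 11.2755 12.7003 19.5377] v=[-2.3985 1.0977 -1.6387 0.4932]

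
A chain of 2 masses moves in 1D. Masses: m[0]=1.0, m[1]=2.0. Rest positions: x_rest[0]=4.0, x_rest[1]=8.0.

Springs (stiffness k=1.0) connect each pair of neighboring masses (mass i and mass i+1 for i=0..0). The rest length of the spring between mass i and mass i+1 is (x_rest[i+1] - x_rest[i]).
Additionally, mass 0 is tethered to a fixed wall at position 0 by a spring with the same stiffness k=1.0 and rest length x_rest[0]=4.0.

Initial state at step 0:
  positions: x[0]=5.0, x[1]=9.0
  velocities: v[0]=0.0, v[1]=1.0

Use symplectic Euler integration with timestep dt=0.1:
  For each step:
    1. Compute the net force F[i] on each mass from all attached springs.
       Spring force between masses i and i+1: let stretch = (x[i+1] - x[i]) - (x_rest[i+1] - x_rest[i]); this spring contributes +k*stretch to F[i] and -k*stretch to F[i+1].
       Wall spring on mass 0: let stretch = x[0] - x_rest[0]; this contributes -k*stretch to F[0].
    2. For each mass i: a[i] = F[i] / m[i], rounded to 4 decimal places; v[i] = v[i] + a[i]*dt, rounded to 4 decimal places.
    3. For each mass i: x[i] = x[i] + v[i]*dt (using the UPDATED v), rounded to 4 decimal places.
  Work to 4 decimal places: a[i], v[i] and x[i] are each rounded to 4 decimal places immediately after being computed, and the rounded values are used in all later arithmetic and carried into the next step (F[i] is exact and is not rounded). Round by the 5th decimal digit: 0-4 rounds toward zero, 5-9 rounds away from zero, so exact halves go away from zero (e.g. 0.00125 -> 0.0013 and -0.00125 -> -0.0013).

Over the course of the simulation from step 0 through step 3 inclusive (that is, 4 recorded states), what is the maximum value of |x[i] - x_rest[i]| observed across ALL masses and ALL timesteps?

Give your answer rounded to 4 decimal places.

Answer: 1.2978

Derivation:
Step 0: x=[5.0000 9.0000] v=[0.0000 1.0000]
Step 1: x=[4.9900 9.1000] v=[-0.1000 1.0000]
Step 2: x=[4.9712 9.1995] v=[-0.1880 0.9945]
Step 3: x=[4.9450 9.2978] v=[-0.2623 0.9831]
Max displacement = 1.2978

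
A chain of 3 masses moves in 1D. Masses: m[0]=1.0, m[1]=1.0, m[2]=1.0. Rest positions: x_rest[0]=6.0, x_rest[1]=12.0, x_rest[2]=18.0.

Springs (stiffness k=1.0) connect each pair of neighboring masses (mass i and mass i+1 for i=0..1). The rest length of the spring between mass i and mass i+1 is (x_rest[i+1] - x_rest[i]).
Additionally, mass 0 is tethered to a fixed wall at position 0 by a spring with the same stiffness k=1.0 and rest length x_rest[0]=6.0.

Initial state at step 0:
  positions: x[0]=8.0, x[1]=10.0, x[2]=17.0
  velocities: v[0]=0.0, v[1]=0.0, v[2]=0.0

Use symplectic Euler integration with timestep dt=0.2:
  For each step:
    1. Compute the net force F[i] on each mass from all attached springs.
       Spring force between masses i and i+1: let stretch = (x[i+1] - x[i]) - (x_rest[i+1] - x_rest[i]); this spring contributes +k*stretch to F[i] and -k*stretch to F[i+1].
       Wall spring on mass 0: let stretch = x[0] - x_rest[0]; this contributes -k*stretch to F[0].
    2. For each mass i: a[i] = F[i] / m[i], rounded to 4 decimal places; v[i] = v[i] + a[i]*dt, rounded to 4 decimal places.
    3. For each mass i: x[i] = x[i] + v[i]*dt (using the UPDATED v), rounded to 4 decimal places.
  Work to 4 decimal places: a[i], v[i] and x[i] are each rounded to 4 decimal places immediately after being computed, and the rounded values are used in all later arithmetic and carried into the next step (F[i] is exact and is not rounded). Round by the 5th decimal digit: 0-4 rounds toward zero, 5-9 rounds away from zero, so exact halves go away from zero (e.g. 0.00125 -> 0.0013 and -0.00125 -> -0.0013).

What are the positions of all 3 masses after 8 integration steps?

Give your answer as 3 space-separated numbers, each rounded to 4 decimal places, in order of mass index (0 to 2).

Step 0: x=[8.0000 10.0000 17.0000] v=[0.0000 0.0000 0.0000]
Step 1: x=[7.7600 10.2000 16.9600] v=[-1.2000 1.0000 -0.2000]
Step 2: x=[7.3072 10.5728 16.8896] v=[-2.2640 1.8640 -0.3520]
Step 3: x=[6.6927 11.0676 16.8065] v=[-3.0723 2.4742 -0.4154]
Step 4: x=[5.9855 11.6170 16.7339] v=[-3.5359 2.7470 -0.3632]
Step 5: x=[5.2642 12.1458 16.6966] v=[-3.6067 2.6441 -0.1866]
Step 6: x=[4.6076 12.5814 16.7172] v=[-3.2832 2.1779 0.1032]
Step 7: x=[4.0856 12.8635 16.8124] v=[-2.6100 1.4103 0.4760]
Step 8: x=[3.7513 12.9524 16.9896] v=[-1.6715 0.4445 0.8862]

Answer: 3.7513 12.9524 16.9896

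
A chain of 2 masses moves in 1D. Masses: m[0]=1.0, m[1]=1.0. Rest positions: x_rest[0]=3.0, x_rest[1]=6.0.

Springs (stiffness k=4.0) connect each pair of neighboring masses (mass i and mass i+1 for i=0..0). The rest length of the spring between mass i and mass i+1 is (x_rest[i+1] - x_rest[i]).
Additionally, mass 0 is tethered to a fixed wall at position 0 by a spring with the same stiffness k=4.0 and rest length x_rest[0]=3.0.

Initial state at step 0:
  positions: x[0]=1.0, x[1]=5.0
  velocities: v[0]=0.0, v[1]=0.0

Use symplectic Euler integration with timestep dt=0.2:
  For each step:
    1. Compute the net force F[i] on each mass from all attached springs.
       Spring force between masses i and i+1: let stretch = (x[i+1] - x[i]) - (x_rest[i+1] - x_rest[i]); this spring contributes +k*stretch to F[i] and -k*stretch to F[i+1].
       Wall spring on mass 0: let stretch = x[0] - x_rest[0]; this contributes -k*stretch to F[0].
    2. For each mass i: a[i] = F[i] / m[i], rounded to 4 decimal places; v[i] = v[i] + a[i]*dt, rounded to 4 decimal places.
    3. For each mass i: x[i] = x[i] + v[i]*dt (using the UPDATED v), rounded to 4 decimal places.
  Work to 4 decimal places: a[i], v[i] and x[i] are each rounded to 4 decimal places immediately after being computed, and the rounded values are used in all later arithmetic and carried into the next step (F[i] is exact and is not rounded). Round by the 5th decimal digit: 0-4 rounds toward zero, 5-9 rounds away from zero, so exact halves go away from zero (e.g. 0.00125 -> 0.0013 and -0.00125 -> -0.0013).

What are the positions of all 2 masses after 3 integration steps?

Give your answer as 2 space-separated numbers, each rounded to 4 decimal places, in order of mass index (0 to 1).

Step 0: x=[1.0000 5.0000] v=[0.0000 0.0000]
Step 1: x=[1.4800 4.8400] v=[2.4000 -0.8000]
Step 2: x=[2.2608 4.6224] v=[3.9040 -1.0880]
Step 3: x=[3.0577 4.5069] v=[3.9846 -0.5773]

Answer: 3.0577 4.5069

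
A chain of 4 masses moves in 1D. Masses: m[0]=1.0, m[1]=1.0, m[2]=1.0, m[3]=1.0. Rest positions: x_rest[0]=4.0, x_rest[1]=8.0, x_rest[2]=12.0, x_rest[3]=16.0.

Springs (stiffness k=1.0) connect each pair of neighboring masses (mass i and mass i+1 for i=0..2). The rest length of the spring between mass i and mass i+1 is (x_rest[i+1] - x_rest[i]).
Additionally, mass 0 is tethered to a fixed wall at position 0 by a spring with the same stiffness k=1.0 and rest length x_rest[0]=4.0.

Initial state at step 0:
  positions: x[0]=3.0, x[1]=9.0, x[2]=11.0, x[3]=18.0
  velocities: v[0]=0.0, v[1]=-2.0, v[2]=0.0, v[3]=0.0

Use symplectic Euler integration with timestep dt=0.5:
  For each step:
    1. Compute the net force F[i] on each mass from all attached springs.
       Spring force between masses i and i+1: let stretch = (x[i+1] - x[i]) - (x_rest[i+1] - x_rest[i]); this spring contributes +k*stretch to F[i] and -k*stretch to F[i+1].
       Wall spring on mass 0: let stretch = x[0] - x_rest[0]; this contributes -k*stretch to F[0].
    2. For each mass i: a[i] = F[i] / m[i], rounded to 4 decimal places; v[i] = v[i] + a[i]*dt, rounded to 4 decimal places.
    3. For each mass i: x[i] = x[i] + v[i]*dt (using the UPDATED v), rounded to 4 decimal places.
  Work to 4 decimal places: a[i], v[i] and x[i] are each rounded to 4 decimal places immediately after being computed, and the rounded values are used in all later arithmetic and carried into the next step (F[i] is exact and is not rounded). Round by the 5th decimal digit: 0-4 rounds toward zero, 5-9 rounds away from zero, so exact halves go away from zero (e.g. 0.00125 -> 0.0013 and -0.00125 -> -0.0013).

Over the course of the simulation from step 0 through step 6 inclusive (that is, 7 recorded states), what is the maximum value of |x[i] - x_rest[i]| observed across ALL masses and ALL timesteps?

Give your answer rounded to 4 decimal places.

Step 0: x=[3.0000 9.0000 11.0000 18.0000] v=[0.0000 -2.0000 0.0000 0.0000]
Step 1: x=[3.7500 7.0000 12.2500 17.2500] v=[1.5000 -4.0000 2.5000 -1.5000]
Step 2: x=[4.3750 5.5000 13.4375 16.2500] v=[1.2500 -3.0000 2.3750 -2.0000]
Step 3: x=[4.1875 5.7032 13.3438 15.5469] v=[-0.3750 0.4063 -0.1875 -1.4063]
Step 4: x=[3.3321 7.4376 11.8907 15.2930] v=[-1.7109 3.4688 -2.9063 -0.5079]
Step 5: x=[2.6700 9.2589 10.1749 15.1885] v=[-1.3242 3.6426 -3.4317 -0.2091]
Step 6: x=[2.9877 9.6620 9.4835 14.8306] v=[0.6353 0.8062 -1.3829 -0.7159]
Max displacement = 2.5165

Answer: 2.5165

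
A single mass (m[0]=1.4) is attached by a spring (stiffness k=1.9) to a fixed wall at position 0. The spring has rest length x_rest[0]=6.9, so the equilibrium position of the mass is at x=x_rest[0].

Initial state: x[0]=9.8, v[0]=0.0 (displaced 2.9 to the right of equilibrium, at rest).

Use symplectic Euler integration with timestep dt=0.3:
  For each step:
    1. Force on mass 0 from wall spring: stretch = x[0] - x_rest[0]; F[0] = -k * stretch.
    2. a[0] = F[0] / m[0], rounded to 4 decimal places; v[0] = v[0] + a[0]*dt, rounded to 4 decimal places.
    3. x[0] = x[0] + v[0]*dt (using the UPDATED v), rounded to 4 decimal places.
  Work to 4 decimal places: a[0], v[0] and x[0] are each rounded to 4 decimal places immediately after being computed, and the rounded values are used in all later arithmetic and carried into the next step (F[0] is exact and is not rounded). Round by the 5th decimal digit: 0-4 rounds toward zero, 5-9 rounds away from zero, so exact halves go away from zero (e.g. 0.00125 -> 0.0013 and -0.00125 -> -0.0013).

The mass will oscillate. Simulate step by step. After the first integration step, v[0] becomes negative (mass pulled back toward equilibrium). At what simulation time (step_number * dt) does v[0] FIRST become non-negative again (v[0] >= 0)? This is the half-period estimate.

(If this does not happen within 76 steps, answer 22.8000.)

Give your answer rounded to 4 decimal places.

Answer: 2.7000

Derivation:
Step 0: x=[9.8000] v=[0.0000]
Step 1: x=[9.4458] v=[-1.1807]
Step 2: x=[8.7806] v=[-2.2172]
Step 3: x=[7.8857] v=[-2.9829]
Step 4: x=[6.8704] v=[-3.3842]
Step 5: x=[5.8588] v=[-3.3721]
Step 6: x=[4.9743] v=[-2.9482]
Step 7: x=[4.3250] v=[-2.1642]
Step 8: x=[3.9903] v=[-1.1158]
Step 9: x=[4.0110] v=[0.0689]
First v>=0 after going negative at step 9, time=2.7000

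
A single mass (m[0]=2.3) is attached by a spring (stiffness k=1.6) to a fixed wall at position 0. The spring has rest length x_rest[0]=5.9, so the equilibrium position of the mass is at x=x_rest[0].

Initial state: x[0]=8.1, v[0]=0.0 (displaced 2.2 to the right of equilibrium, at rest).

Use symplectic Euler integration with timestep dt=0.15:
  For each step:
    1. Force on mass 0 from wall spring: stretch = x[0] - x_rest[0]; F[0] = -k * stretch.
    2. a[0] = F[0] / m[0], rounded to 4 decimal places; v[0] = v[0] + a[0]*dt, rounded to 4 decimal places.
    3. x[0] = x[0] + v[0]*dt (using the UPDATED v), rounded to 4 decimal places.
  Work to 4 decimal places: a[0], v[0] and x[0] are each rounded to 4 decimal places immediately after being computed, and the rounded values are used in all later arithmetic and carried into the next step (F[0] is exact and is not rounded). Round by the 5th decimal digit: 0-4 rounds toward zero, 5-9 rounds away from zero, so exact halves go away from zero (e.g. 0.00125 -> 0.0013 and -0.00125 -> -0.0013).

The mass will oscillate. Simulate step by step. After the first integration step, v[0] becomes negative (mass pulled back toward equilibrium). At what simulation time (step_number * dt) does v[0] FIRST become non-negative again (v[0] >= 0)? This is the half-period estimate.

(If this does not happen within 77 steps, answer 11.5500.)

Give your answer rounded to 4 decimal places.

Answer: 3.9000

Derivation:
Step 0: x=[8.1000] v=[0.0000]
Step 1: x=[8.0656] v=[-0.2296]
Step 2: x=[7.9973] v=[-0.4556]
Step 3: x=[7.8961] v=[-0.6745]
Step 4: x=[7.7637] v=[-0.8828]
Step 5: x=[7.6021] v=[-1.0773]
Step 6: x=[7.4139] v=[-1.2549]
Step 7: x=[7.2020] v=[-1.4129]
Step 8: x=[6.9697] v=[-1.5488]
Step 9: x=[6.7206] v=[-1.6604]
Step 10: x=[6.4587] v=[-1.7460]
Step 11: x=[6.1881] v=[-1.8043]
Step 12: x=[5.9129] v=[-1.8344]
Step 13: x=[5.6375] v=[-1.8358]
Step 14: x=[5.3662] v=[-1.8084]
Step 15: x=[5.1033] v=[-1.7527]
Step 16: x=[4.8529] v=[-1.6696]
Step 17: x=[4.6189] v=[-1.5603]
Step 18: x=[4.4049] v=[-1.4266]
Step 19: x=[4.2143] v=[-1.2706]
Step 20: x=[4.0501] v=[-1.0947]
Step 21: x=[3.9148] v=[-0.9017]
Step 22: x=[3.8106] v=[-0.6946]
Step 23: x=[3.7391] v=[-0.4766]
Step 24: x=[3.7014] v=[-0.2511]
Step 25: x=[3.6981] v=[-0.0217]
Step 26: x=[3.7293] v=[0.2081]
First v>=0 after going negative at step 26, time=3.9000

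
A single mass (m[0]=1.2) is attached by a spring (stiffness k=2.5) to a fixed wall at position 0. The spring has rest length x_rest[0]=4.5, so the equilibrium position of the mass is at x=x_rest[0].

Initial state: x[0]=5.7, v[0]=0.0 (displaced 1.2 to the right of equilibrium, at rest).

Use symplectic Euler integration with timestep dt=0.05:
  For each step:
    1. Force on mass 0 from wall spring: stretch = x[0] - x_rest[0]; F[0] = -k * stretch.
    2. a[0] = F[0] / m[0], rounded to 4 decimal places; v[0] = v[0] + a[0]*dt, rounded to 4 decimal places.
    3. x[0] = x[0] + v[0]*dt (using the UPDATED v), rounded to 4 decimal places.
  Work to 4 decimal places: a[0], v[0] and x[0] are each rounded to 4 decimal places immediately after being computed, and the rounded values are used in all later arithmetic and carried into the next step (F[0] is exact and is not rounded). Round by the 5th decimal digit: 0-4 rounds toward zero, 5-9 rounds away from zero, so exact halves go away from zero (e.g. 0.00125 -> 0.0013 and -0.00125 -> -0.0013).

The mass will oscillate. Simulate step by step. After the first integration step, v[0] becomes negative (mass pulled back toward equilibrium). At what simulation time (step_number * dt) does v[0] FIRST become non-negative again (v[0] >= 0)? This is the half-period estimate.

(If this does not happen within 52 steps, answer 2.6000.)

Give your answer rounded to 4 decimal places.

Step 0: x=[5.7000] v=[0.0000]
Step 1: x=[5.6938] v=[-0.1250]
Step 2: x=[5.6813] v=[-0.2494]
Step 3: x=[5.6627] v=[-0.3725]
Step 4: x=[5.6380] v=[-0.4936]
Step 5: x=[5.6074] v=[-0.6121]
Step 6: x=[5.5710] v=[-0.7275]
Step 7: x=[5.5290] v=[-0.8391]
Step 8: x=[5.4817] v=[-0.9463]
Step 9: x=[5.4293] v=[-1.0486]
Step 10: x=[5.3720] v=[-1.1454]
Step 11: x=[5.3102] v=[-1.2362]
Step 12: x=[5.2442] v=[-1.3206]
Step 13: x=[5.1743] v=[-1.3981]
Step 14: x=[5.1009] v=[-1.4683]
Step 15: x=[5.0244] v=[-1.5309]
Step 16: x=[4.9451] v=[-1.5855]
Step 17: x=[4.8635] v=[-1.6319]
Step 18: x=[4.7800] v=[-1.6698]
Step 19: x=[4.6951] v=[-1.6990]
Step 20: x=[4.6091] v=[-1.7193]
Step 21: x=[4.5226] v=[-1.7307]
Step 22: x=[4.4359] v=[-1.7331]
Step 23: x=[4.3496] v=[-1.7264]
Step 24: x=[4.2641] v=[-1.7107]
Step 25: x=[4.1798] v=[-1.6861]
Step 26: x=[4.0972] v=[-1.6527]
Step 27: x=[4.0167] v=[-1.6107]
Step 28: x=[3.9387] v=[-1.5604]
Step 29: x=[3.8636] v=[-1.5019]
Step 30: x=[3.7918] v=[-1.4356]
Step 31: x=[3.7237] v=[-1.3618]
Step 32: x=[3.6597] v=[-1.2809]
Step 33: x=[3.6000] v=[-1.1934]
Step 34: x=[3.5450] v=[-1.0997]
Step 35: x=[3.4950] v=[-1.0002]
Step 36: x=[3.4502] v=[-0.8955]
Step 37: x=[3.4109] v=[-0.7861]
Step 38: x=[3.3773] v=[-0.6727]
Step 39: x=[3.3495] v=[-0.5558]
Step 40: x=[3.3277] v=[-0.4360]
Step 41: x=[3.3120] v=[-0.3139]
Step 42: x=[3.3025] v=[-0.1902]
Step 43: x=[3.2992] v=[-0.0655]
Step 44: x=[3.3022] v=[0.0596]
First v>=0 after going negative at step 44, time=2.2000

Answer: 2.2000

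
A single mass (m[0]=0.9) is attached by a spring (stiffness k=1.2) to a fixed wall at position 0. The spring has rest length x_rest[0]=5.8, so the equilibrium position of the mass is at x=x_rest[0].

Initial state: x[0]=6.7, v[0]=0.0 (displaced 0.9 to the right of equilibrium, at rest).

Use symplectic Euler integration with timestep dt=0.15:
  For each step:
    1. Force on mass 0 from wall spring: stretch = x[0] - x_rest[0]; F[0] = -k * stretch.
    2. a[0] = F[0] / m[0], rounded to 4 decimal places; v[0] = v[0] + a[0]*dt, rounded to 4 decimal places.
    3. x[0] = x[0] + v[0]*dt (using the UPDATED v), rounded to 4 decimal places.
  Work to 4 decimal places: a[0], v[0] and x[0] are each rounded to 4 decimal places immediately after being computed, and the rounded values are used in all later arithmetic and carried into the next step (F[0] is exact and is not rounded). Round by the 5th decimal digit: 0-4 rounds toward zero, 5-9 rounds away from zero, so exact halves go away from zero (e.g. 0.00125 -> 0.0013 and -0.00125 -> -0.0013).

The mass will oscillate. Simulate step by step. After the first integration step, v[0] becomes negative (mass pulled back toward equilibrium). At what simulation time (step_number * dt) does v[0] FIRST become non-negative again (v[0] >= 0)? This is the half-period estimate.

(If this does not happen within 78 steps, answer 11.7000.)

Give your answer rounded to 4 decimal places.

Answer: 2.8500

Derivation:
Step 0: x=[6.7000] v=[0.0000]
Step 1: x=[6.6730] v=[-0.1800]
Step 2: x=[6.6198] v=[-0.3546]
Step 3: x=[6.5420] v=[-0.5186]
Step 4: x=[6.4420] v=[-0.6670]
Step 5: x=[6.3227] v=[-0.7954]
Step 6: x=[6.1877] v=[-0.8999]
Step 7: x=[6.0411] v=[-0.9774]
Step 8: x=[5.8873] v=[-1.0256]
Step 9: x=[5.7308] v=[-1.0431]
Step 10: x=[5.5764] v=[-1.0293]
Step 11: x=[5.4287] v=[-0.9846]
Step 12: x=[5.2922] v=[-0.9103]
Step 13: x=[5.1709] v=[-0.8087]
Step 14: x=[5.0685] v=[-0.6829]
Step 15: x=[4.9880] v=[-0.5366]
Step 16: x=[4.9319] v=[-0.3742]
Step 17: x=[4.9018] v=[-0.2006]
Step 18: x=[4.8987] v=[-0.0210]
Step 19: x=[4.9226] v=[0.1593]
First v>=0 after going negative at step 19, time=2.8500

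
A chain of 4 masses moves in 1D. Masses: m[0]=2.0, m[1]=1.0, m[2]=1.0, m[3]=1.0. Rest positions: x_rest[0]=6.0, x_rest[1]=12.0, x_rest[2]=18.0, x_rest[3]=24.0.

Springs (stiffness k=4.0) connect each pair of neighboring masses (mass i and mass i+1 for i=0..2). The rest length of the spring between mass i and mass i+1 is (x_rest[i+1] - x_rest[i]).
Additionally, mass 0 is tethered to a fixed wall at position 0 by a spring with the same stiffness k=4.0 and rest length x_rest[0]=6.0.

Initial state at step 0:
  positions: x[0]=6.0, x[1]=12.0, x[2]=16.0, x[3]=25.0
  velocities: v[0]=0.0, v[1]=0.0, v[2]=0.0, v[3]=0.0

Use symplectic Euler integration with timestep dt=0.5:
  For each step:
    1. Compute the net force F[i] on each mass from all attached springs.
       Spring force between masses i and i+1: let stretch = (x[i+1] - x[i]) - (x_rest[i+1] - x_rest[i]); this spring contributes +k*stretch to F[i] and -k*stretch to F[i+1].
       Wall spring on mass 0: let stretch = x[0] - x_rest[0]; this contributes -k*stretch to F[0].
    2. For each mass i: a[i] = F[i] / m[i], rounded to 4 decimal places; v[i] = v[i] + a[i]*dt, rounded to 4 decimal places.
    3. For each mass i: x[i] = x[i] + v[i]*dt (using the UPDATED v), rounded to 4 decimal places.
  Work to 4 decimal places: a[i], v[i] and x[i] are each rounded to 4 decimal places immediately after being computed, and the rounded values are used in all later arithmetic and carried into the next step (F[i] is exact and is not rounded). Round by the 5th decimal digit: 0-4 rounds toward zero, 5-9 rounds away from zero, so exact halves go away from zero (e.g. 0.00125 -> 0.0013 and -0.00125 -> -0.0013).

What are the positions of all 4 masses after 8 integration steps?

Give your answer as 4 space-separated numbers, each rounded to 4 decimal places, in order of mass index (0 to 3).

Answer: 6.2500 13.1250 15.2500 26.2500

Derivation:
Step 0: x=[6.0000 12.0000 16.0000 25.0000] v=[0.0000 0.0000 0.0000 0.0000]
Step 1: x=[6.0000 10.0000 21.0000 22.0000] v=[0.0000 -4.0000 10.0000 -6.0000]
Step 2: x=[5.0000 15.0000 16.0000 24.0000] v=[-2.0000 10.0000 -10.0000 4.0000]
Step 3: x=[6.5000 11.0000 18.0000 24.0000] v=[3.0000 -8.0000 4.0000 0.0000]
Step 4: x=[7.0000 9.5000 19.0000 24.0000] v=[1.0000 -3.0000 2.0000 0.0000]
Step 5: x=[5.2500 15.0000 15.5000 25.0000] v=[-3.5000 11.0000 -7.0000 2.0000]
Step 6: x=[5.7500 11.2500 21.0000 22.5000] v=[1.0000 -7.5000 11.0000 -5.0000]
Step 7: x=[6.1250 11.7500 18.2500 24.5000] v=[0.7500 1.0000 -5.5000 4.0000]
Step 8: x=[6.2500 13.1250 15.2500 26.2500] v=[0.2500 2.7500 -6.0000 3.5000]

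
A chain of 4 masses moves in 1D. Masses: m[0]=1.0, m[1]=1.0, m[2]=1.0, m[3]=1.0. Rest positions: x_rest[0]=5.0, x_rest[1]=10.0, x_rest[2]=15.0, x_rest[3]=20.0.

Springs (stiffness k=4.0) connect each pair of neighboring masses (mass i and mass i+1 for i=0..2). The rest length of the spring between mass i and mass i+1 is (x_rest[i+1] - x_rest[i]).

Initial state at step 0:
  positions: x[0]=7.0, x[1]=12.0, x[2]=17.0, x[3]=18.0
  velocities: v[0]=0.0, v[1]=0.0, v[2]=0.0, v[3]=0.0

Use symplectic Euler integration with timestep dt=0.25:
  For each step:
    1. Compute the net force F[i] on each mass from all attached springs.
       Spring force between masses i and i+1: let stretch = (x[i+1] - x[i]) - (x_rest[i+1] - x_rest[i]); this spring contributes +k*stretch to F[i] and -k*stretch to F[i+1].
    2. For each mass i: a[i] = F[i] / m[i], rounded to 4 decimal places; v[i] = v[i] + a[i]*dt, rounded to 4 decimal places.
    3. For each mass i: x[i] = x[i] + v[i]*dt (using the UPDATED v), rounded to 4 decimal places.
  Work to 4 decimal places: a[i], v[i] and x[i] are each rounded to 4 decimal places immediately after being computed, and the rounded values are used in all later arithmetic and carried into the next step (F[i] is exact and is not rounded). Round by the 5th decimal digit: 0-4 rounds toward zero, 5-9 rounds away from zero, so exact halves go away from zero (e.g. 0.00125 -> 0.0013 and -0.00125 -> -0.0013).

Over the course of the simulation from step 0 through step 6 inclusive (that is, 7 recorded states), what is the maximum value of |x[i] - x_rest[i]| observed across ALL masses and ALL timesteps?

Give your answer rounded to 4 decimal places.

Step 0: x=[7.0000 12.0000 17.0000 18.0000] v=[0.0000 0.0000 0.0000 0.0000]
Step 1: x=[7.0000 12.0000 16.0000 19.0000] v=[0.0000 0.0000 -4.0000 4.0000]
Step 2: x=[7.0000 11.7500 14.7500 20.5000] v=[0.0000 -1.0000 -5.0000 6.0000]
Step 3: x=[6.9375 11.0625 14.1875 21.8125] v=[-0.2500 -2.7500 -2.2500 5.2500]
Step 4: x=[6.6563 10.1250 14.7500 22.4688] v=[-1.1250 -3.7500 2.2500 2.6250]
Step 5: x=[5.9922 9.4766 16.0860 22.4454] v=[-2.6563 -2.5937 5.3438 -0.0938]
Step 6: x=[4.9492 9.6094 17.3595 22.0821] v=[-4.1719 0.5313 5.0938 -1.4532]
Max displacement = 2.4688

Answer: 2.4688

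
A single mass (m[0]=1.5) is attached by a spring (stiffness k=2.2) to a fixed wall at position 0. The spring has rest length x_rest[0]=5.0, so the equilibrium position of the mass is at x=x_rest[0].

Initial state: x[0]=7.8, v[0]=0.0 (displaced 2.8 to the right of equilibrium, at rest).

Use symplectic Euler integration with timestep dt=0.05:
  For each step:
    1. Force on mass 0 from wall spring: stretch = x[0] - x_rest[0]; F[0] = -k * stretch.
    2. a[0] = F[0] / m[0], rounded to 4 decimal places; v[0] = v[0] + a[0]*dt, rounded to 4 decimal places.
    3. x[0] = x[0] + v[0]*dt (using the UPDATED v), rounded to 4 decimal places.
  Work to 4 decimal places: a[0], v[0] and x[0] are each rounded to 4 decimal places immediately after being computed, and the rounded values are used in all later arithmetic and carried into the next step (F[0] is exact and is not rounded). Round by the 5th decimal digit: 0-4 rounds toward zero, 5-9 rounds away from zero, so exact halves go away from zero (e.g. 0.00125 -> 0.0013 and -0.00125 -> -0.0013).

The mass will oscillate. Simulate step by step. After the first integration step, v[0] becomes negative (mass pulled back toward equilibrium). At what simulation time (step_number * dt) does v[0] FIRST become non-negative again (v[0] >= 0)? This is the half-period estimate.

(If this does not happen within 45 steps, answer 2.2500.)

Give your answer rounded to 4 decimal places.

Answer: 2.2500

Derivation:
Step 0: x=[7.8000] v=[0.0000]
Step 1: x=[7.7897] v=[-0.2053]
Step 2: x=[7.7692] v=[-0.4099]
Step 3: x=[7.7386] v=[-0.6130]
Step 4: x=[7.6979] v=[-0.8138]
Step 5: x=[7.6473] v=[-1.0116]
Step 6: x=[7.5870] v=[-1.2057]
Step 7: x=[7.5172] v=[-1.3954]
Step 8: x=[7.4382] v=[-1.5800]
Step 9: x=[7.3503] v=[-1.7588]
Step 10: x=[7.2537] v=[-1.9312]
Step 11: x=[7.1489] v=[-2.0965]
Step 12: x=[7.0362] v=[-2.2541]
Step 13: x=[6.9160] v=[-2.4034]
Step 14: x=[6.7888] v=[-2.5439]
Step 15: x=[6.6550] v=[-2.6751]
Step 16: x=[6.5152] v=[-2.7965]
Step 17: x=[6.3698] v=[-2.9076]
Step 18: x=[6.2194] v=[-3.0081]
Step 19: x=[6.0645] v=[-3.0975]
Step 20: x=[5.9057] v=[-3.1756]
Step 21: x=[5.7436] v=[-3.2420]
Step 22: x=[5.5788] v=[-3.2965]
Step 23: x=[5.4119] v=[-3.3389]
Step 24: x=[5.2434] v=[-3.3691]
Step 25: x=[5.0741] v=[-3.3870]
Step 26: x=[4.9045] v=[-3.3924]
Step 27: x=[4.7352] v=[-3.3854]
Step 28: x=[4.5669] v=[-3.3660]
Step 29: x=[4.4002] v=[-3.3342]
Step 30: x=[4.2357] v=[-3.2902]
Step 31: x=[4.0740] v=[-3.2342]
Step 32: x=[3.9157] v=[-3.1663]
Step 33: x=[3.7614] v=[-3.0868]
Step 34: x=[3.6116] v=[-2.9960]
Step 35: x=[3.4669] v=[-2.8942]
Step 36: x=[3.3278] v=[-2.7818]
Step 37: x=[3.1948] v=[-2.6592]
Step 38: x=[3.0685] v=[-2.5268]
Step 39: x=[2.9492] v=[-2.3852]
Step 40: x=[2.8375] v=[-2.2348]
Step 41: x=[2.7337] v=[-2.0762]
Step 42: x=[2.6382] v=[-1.9100]
Step 43: x=[2.5514] v=[-1.7368]
Step 44: x=[2.4735] v=[-1.5572]
Step 45: x=[2.4049] v=[-1.3719]
v[0] did not become non-negative within 45 steps; using fallback time=2.2500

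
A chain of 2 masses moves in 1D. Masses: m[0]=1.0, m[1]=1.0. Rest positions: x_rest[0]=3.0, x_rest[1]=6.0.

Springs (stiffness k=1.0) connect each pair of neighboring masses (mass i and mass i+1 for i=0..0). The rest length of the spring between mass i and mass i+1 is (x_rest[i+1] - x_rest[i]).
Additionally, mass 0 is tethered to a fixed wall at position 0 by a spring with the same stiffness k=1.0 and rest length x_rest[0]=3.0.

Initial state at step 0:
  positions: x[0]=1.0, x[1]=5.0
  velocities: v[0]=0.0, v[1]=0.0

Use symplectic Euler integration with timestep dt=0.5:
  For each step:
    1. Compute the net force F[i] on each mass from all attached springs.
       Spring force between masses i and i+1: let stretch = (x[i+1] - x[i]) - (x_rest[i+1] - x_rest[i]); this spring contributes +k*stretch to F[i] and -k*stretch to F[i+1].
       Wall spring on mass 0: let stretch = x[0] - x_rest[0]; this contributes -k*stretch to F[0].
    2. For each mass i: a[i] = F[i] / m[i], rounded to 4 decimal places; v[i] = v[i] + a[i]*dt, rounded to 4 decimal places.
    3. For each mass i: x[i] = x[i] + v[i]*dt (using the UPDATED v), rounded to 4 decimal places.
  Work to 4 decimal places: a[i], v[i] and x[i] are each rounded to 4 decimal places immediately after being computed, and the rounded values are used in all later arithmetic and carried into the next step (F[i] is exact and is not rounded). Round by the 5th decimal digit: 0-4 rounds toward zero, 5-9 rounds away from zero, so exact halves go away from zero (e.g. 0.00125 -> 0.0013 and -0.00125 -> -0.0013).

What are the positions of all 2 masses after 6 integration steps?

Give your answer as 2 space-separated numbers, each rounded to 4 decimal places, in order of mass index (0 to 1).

Step 0: x=[1.0000 5.0000] v=[0.0000 0.0000]
Step 1: x=[1.7500 4.7500] v=[1.5000 -0.5000]
Step 2: x=[2.8125 4.5000] v=[2.1250 -0.5000]
Step 3: x=[3.5938 4.5782] v=[1.5625 0.1563]
Step 4: x=[3.7227 5.1603] v=[0.2578 1.1641]
Step 5: x=[3.2803 6.1330] v=[-0.8848 1.9453]
Step 6: x=[2.7310 7.1425] v=[-1.0986 2.0190]

Answer: 2.7310 7.1425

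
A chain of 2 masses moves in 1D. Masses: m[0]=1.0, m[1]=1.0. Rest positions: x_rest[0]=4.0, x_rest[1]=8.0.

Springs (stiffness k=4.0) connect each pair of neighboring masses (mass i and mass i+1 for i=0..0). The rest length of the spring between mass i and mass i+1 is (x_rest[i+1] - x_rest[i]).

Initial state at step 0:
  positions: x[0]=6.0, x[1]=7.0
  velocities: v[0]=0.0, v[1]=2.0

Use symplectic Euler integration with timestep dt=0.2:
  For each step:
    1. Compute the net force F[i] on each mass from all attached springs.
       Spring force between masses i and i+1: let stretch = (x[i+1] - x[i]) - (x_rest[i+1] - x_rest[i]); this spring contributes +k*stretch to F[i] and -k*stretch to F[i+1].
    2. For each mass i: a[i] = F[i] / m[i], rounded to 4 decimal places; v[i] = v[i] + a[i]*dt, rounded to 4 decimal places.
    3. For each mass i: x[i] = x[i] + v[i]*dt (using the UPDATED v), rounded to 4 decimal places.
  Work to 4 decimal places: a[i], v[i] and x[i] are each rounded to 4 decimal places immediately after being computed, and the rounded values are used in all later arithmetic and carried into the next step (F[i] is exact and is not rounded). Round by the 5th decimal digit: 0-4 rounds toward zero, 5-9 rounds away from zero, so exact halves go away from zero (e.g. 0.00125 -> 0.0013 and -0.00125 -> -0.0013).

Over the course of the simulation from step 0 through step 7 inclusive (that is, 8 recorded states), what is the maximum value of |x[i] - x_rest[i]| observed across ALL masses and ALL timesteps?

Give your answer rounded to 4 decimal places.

Step 0: x=[6.0000 7.0000] v=[0.0000 2.0000]
Step 1: x=[5.5200 7.8800] v=[-2.4000 4.4000]
Step 2: x=[4.7776 9.0224] v=[-3.7120 5.7120]
Step 3: x=[4.0744 10.1256] v=[-3.5162 5.5162]
Step 4: x=[3.6994 10.9006] v=[-1.8752 3.8752]
Step 5: x=[3.8366 11.1634] v=[0.6858 1.3142]
Step 6: x=[4.5060 10.8940] v=[3.3472 -1.3472]
Step 7: x=[5.5575 10.2425] v=[5.2576 -3.2576]
Max displacement = 3.1634

Answer: 3.1634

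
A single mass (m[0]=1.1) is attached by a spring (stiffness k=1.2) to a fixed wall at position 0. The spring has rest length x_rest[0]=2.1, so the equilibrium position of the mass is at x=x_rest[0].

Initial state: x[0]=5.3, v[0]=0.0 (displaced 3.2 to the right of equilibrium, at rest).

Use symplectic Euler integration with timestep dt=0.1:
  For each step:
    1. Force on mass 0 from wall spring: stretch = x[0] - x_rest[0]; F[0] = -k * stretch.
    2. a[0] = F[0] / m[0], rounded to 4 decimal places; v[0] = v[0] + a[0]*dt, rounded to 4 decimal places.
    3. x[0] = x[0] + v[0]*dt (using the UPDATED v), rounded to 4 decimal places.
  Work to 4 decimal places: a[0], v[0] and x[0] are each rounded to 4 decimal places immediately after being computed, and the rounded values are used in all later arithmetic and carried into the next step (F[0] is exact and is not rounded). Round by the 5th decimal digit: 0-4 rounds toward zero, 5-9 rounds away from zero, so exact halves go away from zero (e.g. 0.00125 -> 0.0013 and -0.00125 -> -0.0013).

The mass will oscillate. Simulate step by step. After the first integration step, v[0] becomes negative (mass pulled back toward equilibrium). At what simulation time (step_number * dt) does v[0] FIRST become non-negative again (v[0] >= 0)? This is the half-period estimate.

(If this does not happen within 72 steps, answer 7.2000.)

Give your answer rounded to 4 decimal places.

Answer: 3.1000

Derivation:
Step 0: x=[5.3000] v=[0.0000]
Step 1: x=[5.2651] v=[-0.3491]
Step 2: x=[5.1957] v=[-0.6944]
Step 3: x=[5.0925] v=[-1.0321]
Step 4: x=[4.9566] v=[-1.3586]
Step 5: x=[4.7896] v=[-1.6702]
Step 6: x=[4.5932] v=[-1.9636]
Step 7: x=[4.3696] v=[-2.2356]
Step 8: x=[4.1213] v=[-2.4832]
Step 9: x=[3.8509] v=[-2.7037]
Step 10: x=[3.5614] v=[-2.8947]
Step 11: x=[3.2560] v=[-3.0541]
Step 12: x=[2.9380] v=[-3.1802]
Step 13: x=[2.6108] v=[-3.2716]
Step 14: x=[2.2781] v=[-3.3273]
Step 15: x=[1.9434] v=[-3.3467]
Step 16: x=[1.6104] v=[-3.3296]
Step 17: x=[1.2828] v=[-3.2762]
Step 18: x=[0.9641] v=[-3.1871]
Step 19: x=[0.6578] v=[-3.0632]
Step 20: x=[0.3672] v=[-2.9059]
Step 21: x=[0.0955] v=[-2.7169]
Step 22: x=[-0.1543] v=[-2.4982]
Step 23: x=[-0.3795] v=[-2.2523]
Step 24: x=[-0.5777] v=[-1.9818]
Step 25: x=[-0.7467] v=[-1.6897]
Step 26: x=[-0.8846] v=[-1.3792]
Step 27: x=[-0.9900] v=[-1.0536]
Step 28: x=[-1.0617] v=[-0.7165]
Step 29: x=[-1.0989] v=[-0.3716]
Step 30: x=[-1.1012] v=[-0.0226]
Step 31: x=[-1.0685] v=[0.3266]
First v>=0 after going negative at step 31, time=3.1000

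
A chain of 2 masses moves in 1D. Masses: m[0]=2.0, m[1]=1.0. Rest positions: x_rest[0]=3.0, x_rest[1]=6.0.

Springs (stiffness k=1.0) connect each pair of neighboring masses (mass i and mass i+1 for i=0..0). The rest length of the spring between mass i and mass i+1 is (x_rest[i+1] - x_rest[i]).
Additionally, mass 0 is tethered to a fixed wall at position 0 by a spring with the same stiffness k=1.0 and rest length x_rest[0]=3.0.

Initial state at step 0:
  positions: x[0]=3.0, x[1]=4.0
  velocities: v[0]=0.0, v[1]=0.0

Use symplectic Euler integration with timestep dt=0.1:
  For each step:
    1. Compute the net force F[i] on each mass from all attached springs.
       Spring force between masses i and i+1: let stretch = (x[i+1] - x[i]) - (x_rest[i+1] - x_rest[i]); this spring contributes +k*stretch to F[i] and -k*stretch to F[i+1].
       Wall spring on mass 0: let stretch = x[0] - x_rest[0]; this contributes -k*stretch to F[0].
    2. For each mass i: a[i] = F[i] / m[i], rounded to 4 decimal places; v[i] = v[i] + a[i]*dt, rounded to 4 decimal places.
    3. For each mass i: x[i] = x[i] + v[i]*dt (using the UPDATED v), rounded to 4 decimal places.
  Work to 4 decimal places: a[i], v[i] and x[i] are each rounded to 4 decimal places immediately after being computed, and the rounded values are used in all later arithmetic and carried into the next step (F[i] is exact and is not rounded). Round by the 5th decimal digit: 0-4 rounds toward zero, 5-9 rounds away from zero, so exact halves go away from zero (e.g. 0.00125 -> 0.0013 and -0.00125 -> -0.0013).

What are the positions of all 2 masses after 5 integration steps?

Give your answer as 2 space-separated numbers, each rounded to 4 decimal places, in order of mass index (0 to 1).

Answer: 2.8569 4.2896

Derivation:
Step 0: x=[3.0000 4.0000] v=[0.0000 0.0000]
Step 1: x=[2.9900 4.0200] v=[-0.1000 0.2000]
Step 2: x=[2.9702 4.0597] v=[-0.1980 0.3970]
Step 3: x=[2.9410 4.1185] v=[-0.2920 0.5881]
Step 4: x=[2.9030 4.1955] v=[-0.3802 0.7704]
Step 5: x=[2.8569 4.2896] v=[-0.4607 0.9412]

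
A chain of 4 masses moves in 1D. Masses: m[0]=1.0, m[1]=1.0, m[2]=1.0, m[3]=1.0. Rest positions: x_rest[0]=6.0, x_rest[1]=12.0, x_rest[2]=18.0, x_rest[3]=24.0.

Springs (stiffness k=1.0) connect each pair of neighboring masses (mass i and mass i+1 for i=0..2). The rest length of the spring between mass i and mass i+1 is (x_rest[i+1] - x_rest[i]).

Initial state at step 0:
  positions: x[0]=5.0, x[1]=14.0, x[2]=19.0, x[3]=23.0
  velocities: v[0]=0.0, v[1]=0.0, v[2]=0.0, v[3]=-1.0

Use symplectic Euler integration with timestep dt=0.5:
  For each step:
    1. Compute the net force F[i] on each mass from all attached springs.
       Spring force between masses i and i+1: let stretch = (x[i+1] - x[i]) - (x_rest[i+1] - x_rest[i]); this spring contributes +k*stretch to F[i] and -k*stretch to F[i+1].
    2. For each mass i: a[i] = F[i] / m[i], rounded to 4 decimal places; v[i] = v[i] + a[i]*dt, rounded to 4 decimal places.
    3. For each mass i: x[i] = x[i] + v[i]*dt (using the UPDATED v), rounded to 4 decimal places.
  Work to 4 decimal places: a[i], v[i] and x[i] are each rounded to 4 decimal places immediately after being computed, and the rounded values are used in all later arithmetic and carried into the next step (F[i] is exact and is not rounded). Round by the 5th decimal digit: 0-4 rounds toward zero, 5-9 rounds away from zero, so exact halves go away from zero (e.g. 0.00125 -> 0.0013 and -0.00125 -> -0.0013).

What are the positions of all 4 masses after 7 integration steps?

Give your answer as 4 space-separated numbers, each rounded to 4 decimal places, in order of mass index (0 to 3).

Answer: 4.6526 12.3417 17.7914 22.7147

Derivation:
Step 0: x=[5.0000 14.0000 19.0000 23.0000] v=[0.0000 0.0000 0.0000 -1.0000]
Step 1: x=[5.7500 13.0000 18.7500 23.0000] v=[1.5000 -2.0000 -0.5000 0.0000]
Step 2: x=[6.8125 11.6250 18.1250 23.4375] v=[2.1250 -2.7500 -1.2500 0.8750]
Step 3: x=[7.5782 10.6719 17.2031 24.0469] v=[1.5313 -1.9063 -1.8438 1.2188]
Step 4: x=[7.6173 10.5781 16.3594 24.4454] v=[0.0782 -0.1876 -1.6875 0.7969]
Step 5: x=[6.8966 11.1895 16.0918 24.3224] v=[-1.4414 1.2227 -0.5352 -0.2461]
Step 6: x=[5.7491 11.9532 16.6563 23.6417] v=[-2.2950 1.5274 1.1290 -1.3614]
Step 7: x=[4.6526 12.3417 17.7914 22.7147] v=[-2.1930 0.7769 2.2702 -1.8541]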